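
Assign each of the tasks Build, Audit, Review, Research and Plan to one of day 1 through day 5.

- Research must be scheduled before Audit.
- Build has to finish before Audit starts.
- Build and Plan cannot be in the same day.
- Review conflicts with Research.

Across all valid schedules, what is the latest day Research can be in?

day 4

Downstream work caps Research at day 4.
Research at day 4 is achievable: Build -> day 1, Audit -> day 5, Research -> day 4, Plan -> day 2, Review -> day 1.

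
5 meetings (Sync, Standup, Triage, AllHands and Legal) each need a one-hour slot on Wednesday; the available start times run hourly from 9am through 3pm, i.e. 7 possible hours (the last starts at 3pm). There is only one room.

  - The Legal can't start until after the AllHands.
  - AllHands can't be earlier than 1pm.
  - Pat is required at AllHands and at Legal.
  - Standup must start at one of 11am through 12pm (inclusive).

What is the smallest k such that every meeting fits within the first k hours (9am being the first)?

6

The precedence chain requires at least 2 distinct hours.
With at most 1 per hour and 5 meetings, at least 5 hours are needed.
Propagating the time windows through the other constraints, Legal can't land before 2pm — that is hour 6 counting from 9am — so the schedule must run through at least 6 hours.
6 works (last occupied hour: 2pm): for example Standup in 11am, Triage in 10am, Sync in 9am, Legal in 2pm, AllHands in 1pm.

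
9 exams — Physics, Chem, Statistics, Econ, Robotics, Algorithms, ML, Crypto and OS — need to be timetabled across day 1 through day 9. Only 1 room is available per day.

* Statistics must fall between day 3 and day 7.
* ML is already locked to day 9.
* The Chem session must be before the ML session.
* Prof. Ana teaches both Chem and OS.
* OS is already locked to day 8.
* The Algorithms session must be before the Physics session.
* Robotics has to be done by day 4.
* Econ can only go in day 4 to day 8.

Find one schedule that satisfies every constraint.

ML in day 9; Robotics in day 1; Crypto in day 7; Chem in day 6; Physics in day 5; Algorithms in day 2; Econ in day 4; Statistics in day 3; OS in day 8

Checking: Chem(day 6) before ML(day 9); Algorithms(day 2) before Physics(day 5); Chem(day 6) != OS(day 8); Statistics=day 3 in [day 3,day 7]; OS=day 8 in [day 8,day 8]; Robotics=day 1 in [day 1,day 4]; ML=day 9 in [day 9,day 9]; Econ=day 4 in [day 4,day 8]; max 1 per day (cap 1).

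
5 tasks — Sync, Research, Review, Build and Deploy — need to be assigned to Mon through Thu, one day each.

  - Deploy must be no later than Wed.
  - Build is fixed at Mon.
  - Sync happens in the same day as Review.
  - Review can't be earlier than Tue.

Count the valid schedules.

Splitting on Sync: it can be Tue (12), Wed (12), Thu (12). Listing each branch's schedules as (Research, Review, Build, Deploy):
Sync=Tue: (Mon,Tue,Mon,Mon) (Mon,Tue,Mon,Tue) (Mon,Tue,Mon,Wed) (Tue,Tue,Mon,Mon) (Tue,Tue,Mon,Tue) (Tue,Tue,Mon,Wed) (Wed,Tue,Mon,Mon) (Wed,Tue,Mon,Tue) (Wed,Tue,Mon,Wed) (Thu,Tue,Mon,Mon) (Thu,Tue,Mon,Tue) (Thu,Tue,Mon,Wed) — 12.
Sync=Wed: (Mon,Wed,Mon,Mon) (Mon,Wed,Mon,Tue) (Mon,Wed,Mon,Wed) (Tue,Wed,Mon,Mon) (Tue,Wed,Mon,Tue) (Tue,Wed,Mon,Wed) (Wed,Wed,Mon,Mon) (Wed,Wed,Mon,Tue) (Wed,Wed,Mon,Wed) (Thu,Wed,Mon,Mon) (Thu,Wed,Mon,Tue) (Thu,Wed,Mon,Wed) — 12.
Sync=Thu: (Mon,Thu,Mon,Mon) (Mon,Thu,Mon,Tue) (Mon,Thu,Mon,Wed) (Tue,Thu,Mon,Mon) (Tue,Thu,Mon,Tue) (Tue,Thu,Mon,Wed) (Wed,Thu,Mon,Mon) (Wed,Thu,Mon,Tue) (Wed,Thu,Mon,Wed) (Thu,Thu,Mon,Mon) (Thu,Thu,Mon,Tue) (Thu,Thu,Mon,Wed) — 12.
Summing: 12 + 12 + 12 = 36.

36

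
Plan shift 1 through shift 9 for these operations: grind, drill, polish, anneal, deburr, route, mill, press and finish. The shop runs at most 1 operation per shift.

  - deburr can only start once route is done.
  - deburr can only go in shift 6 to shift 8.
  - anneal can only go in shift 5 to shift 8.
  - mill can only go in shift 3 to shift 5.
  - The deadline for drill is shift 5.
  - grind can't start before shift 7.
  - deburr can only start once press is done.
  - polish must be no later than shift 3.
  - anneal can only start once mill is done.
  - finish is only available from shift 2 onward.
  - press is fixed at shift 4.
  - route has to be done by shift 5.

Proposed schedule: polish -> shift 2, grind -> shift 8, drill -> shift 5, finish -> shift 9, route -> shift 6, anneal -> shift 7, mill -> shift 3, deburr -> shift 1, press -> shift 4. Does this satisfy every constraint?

deburr can only go in shift 6 to shift 8 — violated.
The deadline for drill is shift 5 — holds.
mill can only go in shift 3 to shift 5 — holds.
grind can't start before shift 7 — holds.
polish must be no later than shift 3 — holds.
anneal can only start once mill is done — holds.
anneal can only go in shift 5 to shift 8 — holds.
route has to be done by shift 5 — violated.
deburr can only start once press is done — violated.
finish is only available from shift 2 onward — holds.
The shop runs at most 1 operation per shift — holds.
deburr can only start once route is done — violated.
press is fixed at shift 4 — holds.

Invalid. deburr can only start once route is done.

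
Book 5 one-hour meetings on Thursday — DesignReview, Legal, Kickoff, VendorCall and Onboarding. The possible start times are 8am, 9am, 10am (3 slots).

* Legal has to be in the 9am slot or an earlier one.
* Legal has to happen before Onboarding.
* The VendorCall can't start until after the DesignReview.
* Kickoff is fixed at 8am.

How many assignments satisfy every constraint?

9

Splitting on DesignReview: it can be 8am (6), 9am (3). Listing each branch's schedules as (Legal, Kickoff, VendorCall, Onboarding):
DesignReview=8am: (8am,8am,9am,9am) (8am,8am,9am,10am) (8am,8am,10am,9am) (8am,8am,10am,10am) (9am,8am,9am,10am) (9am,8am,10am,10am) — 6.
DesignReview=9am: (8am,8am,10am,9am) (8am,8am,10am,10am) (9am,8am,10am,10am) — 3.
Summing: 6 + 3 = 9.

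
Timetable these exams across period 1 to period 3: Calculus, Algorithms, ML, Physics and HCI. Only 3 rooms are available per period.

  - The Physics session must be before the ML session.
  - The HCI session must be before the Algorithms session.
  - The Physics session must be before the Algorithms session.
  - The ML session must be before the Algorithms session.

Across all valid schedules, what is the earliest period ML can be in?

Precedence pushes ML to at least period 2; downstream work caps ML at period 2.
ML at period 2 is achievable: Calculus in period 1, HCI in period 1, ML in period 2, Algorithms in period 3, Physics in period 1.

period 2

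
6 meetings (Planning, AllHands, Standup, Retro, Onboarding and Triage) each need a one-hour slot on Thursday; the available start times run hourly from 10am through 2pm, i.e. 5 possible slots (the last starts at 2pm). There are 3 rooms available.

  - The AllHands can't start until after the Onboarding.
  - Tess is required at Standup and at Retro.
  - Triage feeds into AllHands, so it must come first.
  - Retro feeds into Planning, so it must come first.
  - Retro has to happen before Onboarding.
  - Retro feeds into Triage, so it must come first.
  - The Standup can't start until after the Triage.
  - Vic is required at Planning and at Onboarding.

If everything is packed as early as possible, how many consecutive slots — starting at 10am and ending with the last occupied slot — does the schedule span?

The precedence chain requires at least 3 distinct slots.
With at most 3 per slot and 6 meetings, at least 2 slots are needed.
3 works (last occupied slot: 12pm): for example Standup -> 12pm; Triage -> 11am; AllHands -> 12pm; Planning -> 12pm; Retro -> 10am; Onboarding -> 11am.

3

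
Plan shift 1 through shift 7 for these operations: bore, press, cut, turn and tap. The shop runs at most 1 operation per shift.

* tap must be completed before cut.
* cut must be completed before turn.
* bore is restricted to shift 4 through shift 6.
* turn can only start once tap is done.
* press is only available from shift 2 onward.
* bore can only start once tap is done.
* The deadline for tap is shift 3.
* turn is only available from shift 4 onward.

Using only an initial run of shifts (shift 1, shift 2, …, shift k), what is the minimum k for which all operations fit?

5

The precedence chain requires at least 3 distinct shifts.
With at most 1 per shift and 5 operations, at least 5 shifts are needed.
bore can't be placed before shift 4, so the schedule must run through at least shift 4.
5 works (last occupied shift: shift 5): for example bore in shift 5; cut in shift 3; turn in shift 4; tap in shift 1; press in shift 2.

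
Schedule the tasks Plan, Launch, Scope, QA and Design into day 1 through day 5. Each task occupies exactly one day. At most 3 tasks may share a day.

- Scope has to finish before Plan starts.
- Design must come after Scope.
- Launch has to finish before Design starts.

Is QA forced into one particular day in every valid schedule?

No

QA can be day 1 (e.g. Launch -> day 1; QA -> day 1; Plan -> day 2; Scope -> day 1; Design -> day 2) or day 2 (e.g. QA in day 2; Design in day 2; Plan in day 2; Launch in day 1; Scope in day 1).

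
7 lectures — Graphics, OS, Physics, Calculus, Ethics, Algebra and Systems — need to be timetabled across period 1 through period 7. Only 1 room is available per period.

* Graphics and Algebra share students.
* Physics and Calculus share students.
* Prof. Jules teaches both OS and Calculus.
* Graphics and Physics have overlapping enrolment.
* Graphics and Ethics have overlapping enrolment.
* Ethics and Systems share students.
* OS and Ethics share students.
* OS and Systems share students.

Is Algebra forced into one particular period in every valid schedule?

Algebra can be period 1 (e.g. Algebra -> period 1, Physics -> period 4, Systems -> period 7, Graphics -> period 2, Ethics -> period 6, OS -> period 3, Calculus -> period 5) or period 2 (e.g. Systems in period 7, Calculus in period 5, OS in period 3, Graphics in period 1, Algebra in period 2, Physics in period 4, Ethics in period 6).

No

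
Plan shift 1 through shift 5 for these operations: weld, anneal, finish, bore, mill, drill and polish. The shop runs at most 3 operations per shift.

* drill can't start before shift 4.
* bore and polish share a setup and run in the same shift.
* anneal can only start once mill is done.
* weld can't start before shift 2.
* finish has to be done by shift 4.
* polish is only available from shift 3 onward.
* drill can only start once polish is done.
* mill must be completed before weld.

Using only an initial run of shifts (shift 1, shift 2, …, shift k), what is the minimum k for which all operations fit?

4

The precedence chain requires at least 2 distinct shifts.
With at most 3 per shift and 7 operations, at least 3 shifts are needed.
drill can't be placed before shift 4, so the schedule must run through at least shift 4.
4 works (last occupied shift: shift 4): for example mill -> shift 1; weld -> shift 2; drill -> shift 4; finish -> shift 1; bore -> shift 3; polish -> shift 3; anneal -> shift 2.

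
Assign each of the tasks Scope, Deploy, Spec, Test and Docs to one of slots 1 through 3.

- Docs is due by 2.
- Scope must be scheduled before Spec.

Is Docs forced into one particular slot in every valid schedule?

Docs can be 1 (e.g. Docs -> 1, Test -> 1, Spec -> 2, Deploy -> 1, Scope -> 1) or 2 (e.g. Deploy -> 1; Spec -> 2; Test -> 1; Scope -> 1; Docs -> 2).

No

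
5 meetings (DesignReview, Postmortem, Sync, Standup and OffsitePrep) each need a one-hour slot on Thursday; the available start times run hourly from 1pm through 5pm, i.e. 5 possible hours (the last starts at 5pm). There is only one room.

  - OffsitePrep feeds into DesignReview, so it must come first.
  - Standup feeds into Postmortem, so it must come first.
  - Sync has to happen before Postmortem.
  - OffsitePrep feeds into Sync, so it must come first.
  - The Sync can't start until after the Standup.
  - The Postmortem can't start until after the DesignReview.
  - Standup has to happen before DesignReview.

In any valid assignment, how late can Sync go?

4pm

Precedence pushes Sync to at least 2pm; downstream work caps Sync at 4pm.
Sync at 4pm is achievable: OffsitePrep in 2pm, Postmortem in 5pm, Standup in 1pm, Sync in 4pm, DesignReview in 3pm.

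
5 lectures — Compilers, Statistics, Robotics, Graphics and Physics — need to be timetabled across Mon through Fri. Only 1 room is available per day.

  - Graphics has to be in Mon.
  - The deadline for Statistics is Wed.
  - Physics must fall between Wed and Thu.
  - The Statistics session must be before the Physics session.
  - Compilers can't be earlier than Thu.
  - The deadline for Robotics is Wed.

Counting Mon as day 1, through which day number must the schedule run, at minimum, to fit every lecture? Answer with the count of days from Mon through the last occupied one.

5

The precedence chain requires at least 2 distinct days.
With at most 1 per day and 5 lectures, at least 5 days are needed.
Compilers can't be placed before Thu — that is day 4 counting from Mon — so the schedule must run through at least 4 days.
5 works (last occupied day: Fri): for example Robotics=Wed, Compilers=Fri, Graphics=Mon, Physics=Thu, Statistics=Tue.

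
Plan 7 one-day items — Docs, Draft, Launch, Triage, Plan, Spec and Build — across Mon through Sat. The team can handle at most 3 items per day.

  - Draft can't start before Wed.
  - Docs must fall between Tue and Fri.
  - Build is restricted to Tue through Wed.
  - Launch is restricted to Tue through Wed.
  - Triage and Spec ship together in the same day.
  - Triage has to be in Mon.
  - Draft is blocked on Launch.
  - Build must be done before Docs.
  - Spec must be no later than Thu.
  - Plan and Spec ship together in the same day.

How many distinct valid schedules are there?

35

Splitting on Docs: it can be Wed (7), Thu (14), Fri (14). Listing each branch's schedules as (Draft, Launch, Triage, Plan, Spec, Build):
Docs=Wed: (Wed,Tue,Mon,Mon,Mon,Tue) (Thu,Tue,Mon,Mon,Mon,Tue) (Thu,Wed,Mon,Mon,Mon,Tue) (Fri,Tue,Mon,Mon,Mon,Tue) (Fri,Wed,Mon,Mon,Mon,Tue) (Sat,Tue,Mon,Mon,Mon,Tue) (Sat,Wed,Mon,Mon,Mon,Tue) — 7.
Docs=Thu: (Wed,Tue,Mon,Mon,Mon,Tue) (Wed,Tue,Mon,Mon,Mon,Wed) (Thu,Tue,Mon,Mon,Mon,Tue) (Thu,Tue,Mon,Mon,Mon,Wed) (Thu,Wed,Mon,Mon,Mon,Tue) (Thu,Wed,Mon,Mon,Mon,Wed) (Fri,Tue,Mon,Mon,Mon,Tue) (Fri,Tue,Mon,Mon,Mon,Wed) (Fri,Wed,Mon,Mon,Mon,Tue) (Fri,Wed,Mon,Mon,Mon,Wed) (Sat,Tue,Mon,Mon,Mon,Tue) (Sat,Tue,Mon,Mon,Mon,Wed) (Sat,Wed,Mon,Mon,Mon,Tue) (Sat,Wed,Mon,Mon,Mon,Wed) — 14.
Docs=Fri: (Wed,Tue,Mon,Mon,Mon,Tue) (Wed,Tue,Mon,Mon,Mon,Wed) (Thu,Tue,Mon,Mon,Mon,Tue) (Thu,Tue,Mon,Mon,Mon,Wed) (Thu,Wed,Mon,Mon,Mon,Tue) (Thu,Wed,Mon,Mon,Mon,Wed) (Fri,Tue,Mon,Mon,Mon,Tue) (Fri,Tue,Mon,Mon,Mon,Wed) (Fri,Wed,Mon,Mon,Mon,Tue) (Fri,Wed,Mon,Mon,Mon,Wed) (Sat,Tue,Mon,Mon,Mon,Tue) (Sat,Tue,Mon,Mon,Mon,Wed) (Sat,Wed,Mon,Mon,Mon,Tue) (Sat,Wed,Mon,Mon,Mon,Wed) — 14.
Summing: 7 + 14 + 14 = 35.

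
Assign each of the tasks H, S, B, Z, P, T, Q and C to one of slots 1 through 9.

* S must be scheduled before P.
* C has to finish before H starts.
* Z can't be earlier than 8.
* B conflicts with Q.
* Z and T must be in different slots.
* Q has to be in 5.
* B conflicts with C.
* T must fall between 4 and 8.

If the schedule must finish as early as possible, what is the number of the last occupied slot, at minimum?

slot 8

The precedence chain requires at least 2 distinct slots.
Z can't be placed before 8, so the schedule must run through at least slot 8.
8 works (last occupied slot: 8): for example S -> 1, H -> 2, B -> 2, P -> 2, T -> 4, Z -> 8, C -> 1, Q -> 5.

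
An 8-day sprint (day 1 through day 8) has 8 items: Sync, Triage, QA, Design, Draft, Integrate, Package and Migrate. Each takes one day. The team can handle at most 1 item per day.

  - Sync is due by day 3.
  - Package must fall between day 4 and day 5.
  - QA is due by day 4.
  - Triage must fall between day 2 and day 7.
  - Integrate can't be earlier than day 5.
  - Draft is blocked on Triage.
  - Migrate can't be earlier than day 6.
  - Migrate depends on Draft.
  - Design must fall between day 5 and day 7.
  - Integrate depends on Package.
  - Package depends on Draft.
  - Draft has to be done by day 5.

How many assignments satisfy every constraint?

20

Splitting on Sync: it can be day 1 (12), day 2 (4), day 3 (4). Listing each branch's schedules as (Triage, QA, Design, Draft, Integrate, Package, Migrate) by day number:
Sync=day 1: (2,3,6,4,7,5,8) (2,3,6,4,8,5,7) (2,3,7,4,6,5,8) (2,3,7,4,8,5,6) (2,4,6,3,7,5,8) (2,4,6,3,8,5,7) (2,4,7,3,6,5,8) (2,4,7,3,8,5,6) (3,2,6,4,7,5,8) (3,2,6,4,8,5,7) (3,2,7,4,6,5,8) (3,2,7,4,8,5,6) — 12.
Sync=day 2: (3,1,6,4,7,5,8) (3,1,6,4,8,5,7) (3,1,7,4,6,5,8) (3,1,7,4,8,5,6) — 4.
Sync=day 3: (2,1,6,4,7,5,8) (2,1,6,4,8,5,7) (2,1,7,4,6,5,8) (2,1,7,4,8,5,6) — 4.
Summing: 12 + 4 + 4 = 20.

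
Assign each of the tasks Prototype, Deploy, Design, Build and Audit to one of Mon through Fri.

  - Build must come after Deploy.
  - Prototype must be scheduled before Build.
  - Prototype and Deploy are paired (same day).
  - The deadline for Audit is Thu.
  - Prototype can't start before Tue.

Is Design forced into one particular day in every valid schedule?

No

Design can be Mon (e.g. Deploy in Tue; Design in Mon; Audit in Mon; Build in Wed; Prototype in Tue) or Tue (e.g. Audit in Mon, Deploy in Tue, Prototype in Tue, Design in Tue, Build in Wed).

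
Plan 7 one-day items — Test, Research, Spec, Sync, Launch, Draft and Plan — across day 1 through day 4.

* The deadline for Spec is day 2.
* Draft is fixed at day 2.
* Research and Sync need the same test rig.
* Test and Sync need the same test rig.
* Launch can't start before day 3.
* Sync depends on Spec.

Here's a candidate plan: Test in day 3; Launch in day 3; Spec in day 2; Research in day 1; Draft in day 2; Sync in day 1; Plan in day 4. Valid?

Launch can't start before day 3 — holds.
Draft is fixed at day 2 — holds.
Sync depends on Spec — violated.
Test and Sync need the same test rig — holds.
Research and Sync need the same test rig — violated.
The deadline for Spec is day 2 — holds.

No. Research and Sync need the same test rig is not satisfied.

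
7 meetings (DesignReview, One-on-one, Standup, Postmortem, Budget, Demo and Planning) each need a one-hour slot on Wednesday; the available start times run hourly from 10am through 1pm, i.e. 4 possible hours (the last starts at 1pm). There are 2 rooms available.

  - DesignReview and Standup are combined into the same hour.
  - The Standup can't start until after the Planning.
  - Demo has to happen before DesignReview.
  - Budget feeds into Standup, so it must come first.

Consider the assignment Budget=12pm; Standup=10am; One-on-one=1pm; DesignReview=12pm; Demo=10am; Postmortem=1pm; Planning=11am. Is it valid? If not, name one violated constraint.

No. Budget feeds into Standup, so it must come first is not satisfied.

Budget feeds into Standup, so it must come first — violated.
Demo has to happen before DesignReview — holds.
DesignReview and Standup are combined into the same hour — violated.
The Standup can't start until after the Planning — violated.
There are 2 rooms available — holds.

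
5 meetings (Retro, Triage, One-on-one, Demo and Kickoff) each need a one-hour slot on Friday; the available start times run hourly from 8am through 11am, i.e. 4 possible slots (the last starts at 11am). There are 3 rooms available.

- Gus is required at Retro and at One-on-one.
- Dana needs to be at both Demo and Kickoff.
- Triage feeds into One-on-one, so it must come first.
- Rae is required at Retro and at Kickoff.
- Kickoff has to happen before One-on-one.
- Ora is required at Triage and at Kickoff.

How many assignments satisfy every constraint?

48

Splitting on Retro: it can be 8am (15), 9am (15), 10am (12), 11am (6). Listing each branch's schedules as (Triage, One-on-one, Demo, Kickoff):
Retro=8am: (8am,10am,8am,9am) (8am,10am,10am,9am) (8am,10am,11am,9am) (8am,11am,8am,9am) (8am,11am,8am,10am) (8am,11am,9am,10am) (8am,11am,10am,9am) (8am,11am,11am,9am) (8am,11am,11am,10am) (9am,11am,8am,10am) (9am,11am,9am,10am) (9am,11am,11am,10am) (10am,11am,8am,9am) (10am,11am,10am,9am) (10am,11am,11am,9am) — 15.
Retro=9am: (8am,11am,8am,10am) (8am,11am,9am,10am) (8am,11am,11am,10am) (9am,10am,9am,8am) (9am,10am,10am,8am) (9am,10am,11am,8am) (9am,11am,8am,10am) (9am,11am,9am,8am) (9am,11am,9am,10am) (9am,11am,10am,8am) (9am,11am,11am,8am) (9am,11am,11am,10am) (10am,11am,9am,8am) (10am,11am,10am,8am) (10am,11am,11am,8am) — 15.
Retro=10am: (8am,11am,8am,9am) (8am,11am,10am,9am) (8am,11am,11am,9am) (9am,11am,9am,8am) (9am,11am,10am,8am) (9am,11am,11am,8am) (10am,11am,8am,9am) (10am,11am,9am,8am) (10am,11am,10am,8am) (10am,11am,10am,9am) (10am,11am,11am,8am) (10am,11am,11am,9am) — 12.
Retro=11am: (8am,10am,8am,9am) (8am,10am,10am,9am) (8am,10am,11am,9am) (9am,10am,9am,8am) (9am,10am,10am,8am) (9am,10am,11am,8am) — 6.
Summing: 15 + 15 + 12 + 6 = 48.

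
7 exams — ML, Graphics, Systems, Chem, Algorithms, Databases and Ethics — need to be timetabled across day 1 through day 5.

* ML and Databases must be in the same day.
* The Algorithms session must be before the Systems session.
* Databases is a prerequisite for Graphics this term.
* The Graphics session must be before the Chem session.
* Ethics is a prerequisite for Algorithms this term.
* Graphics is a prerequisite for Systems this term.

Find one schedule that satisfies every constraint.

Systems=day 3; Algorithms=day 2; Ethics=day 1; Graphics=day 2; ML=day 1; Databases=day 1; Chem=day 3

Checking: Databases(day 1) before Graphics(day 2); Graphics(day 2) before Chem(day 3); Algorithms(day 2) before Systems(day 3); Graphics(day 2) before Systems(day 3); Ethics(day 1) before Algorithms(day 2); ML = Databases = day 1.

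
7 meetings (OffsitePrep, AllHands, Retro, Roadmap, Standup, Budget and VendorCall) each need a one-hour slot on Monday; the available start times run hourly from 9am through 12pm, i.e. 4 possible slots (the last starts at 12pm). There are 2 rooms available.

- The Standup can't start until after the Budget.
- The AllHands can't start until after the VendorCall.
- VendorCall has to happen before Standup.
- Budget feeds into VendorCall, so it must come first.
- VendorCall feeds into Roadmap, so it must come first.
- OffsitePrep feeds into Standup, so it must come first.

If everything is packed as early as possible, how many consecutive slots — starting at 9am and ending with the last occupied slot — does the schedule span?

The precedence chain requires at least 3 distinct slots.
With at most 2 per slot and 7 meetings, at least 4 slots are needed.
4 works (last occupied slot: 12pm): for example Standup=11am; Retro=10am; Budget=9am; Roadmap=12pm; VendorCall=10am; OffsitePrep=9am; AllHands=11am.

4 slots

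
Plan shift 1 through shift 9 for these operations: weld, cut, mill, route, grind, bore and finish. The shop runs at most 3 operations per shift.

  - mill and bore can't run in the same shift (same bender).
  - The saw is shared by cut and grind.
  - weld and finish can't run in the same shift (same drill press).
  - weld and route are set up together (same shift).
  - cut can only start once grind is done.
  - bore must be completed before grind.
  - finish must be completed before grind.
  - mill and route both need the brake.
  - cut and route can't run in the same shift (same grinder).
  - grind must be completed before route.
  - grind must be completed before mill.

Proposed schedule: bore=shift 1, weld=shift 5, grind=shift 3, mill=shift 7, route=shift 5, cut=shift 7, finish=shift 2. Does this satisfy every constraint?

The saw is shared by cut and grind — holds.
weld and finish can't run in the same shift (same drill press) — holds.
The shop runs at most 3 operations per shift — holds.
cut and route can't run in the same shift (same grinder) — holds.
bore must be completed before grind — holds.
grind must be completed before mill — holds.
grind must be completed before route — holds.
weld and route are set up together (same shift) — holds.
cut can only start once grind is done — holds.
mill and route both need the brake — holds.
finish must be completed before grind — holds.
mill and bore can't run in the same shift (same bender) — holds.

Yes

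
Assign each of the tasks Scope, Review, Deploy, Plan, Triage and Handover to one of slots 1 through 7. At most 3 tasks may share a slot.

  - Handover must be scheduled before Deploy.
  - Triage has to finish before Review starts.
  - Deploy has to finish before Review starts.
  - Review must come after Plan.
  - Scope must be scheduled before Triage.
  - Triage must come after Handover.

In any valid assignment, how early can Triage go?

2

Precedence pushes Triage to at least 2; downstream work caps Triage at 6.
Triage at 2 is achievable: Triage -> 2; Deploy -> 2; Scope -> 1; Handover -> 1; Plan -> 1; Review -> 3.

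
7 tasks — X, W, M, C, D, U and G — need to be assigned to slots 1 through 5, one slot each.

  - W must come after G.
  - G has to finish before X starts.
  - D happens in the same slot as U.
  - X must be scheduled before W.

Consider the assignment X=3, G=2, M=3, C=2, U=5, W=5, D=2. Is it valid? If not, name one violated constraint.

No — it violates: D happens in the same slot as U

W must come after G — holds.
G has to finish before X starts — holds.
D happens in the same slot as U — violated.
X must be scheduled before W — holds.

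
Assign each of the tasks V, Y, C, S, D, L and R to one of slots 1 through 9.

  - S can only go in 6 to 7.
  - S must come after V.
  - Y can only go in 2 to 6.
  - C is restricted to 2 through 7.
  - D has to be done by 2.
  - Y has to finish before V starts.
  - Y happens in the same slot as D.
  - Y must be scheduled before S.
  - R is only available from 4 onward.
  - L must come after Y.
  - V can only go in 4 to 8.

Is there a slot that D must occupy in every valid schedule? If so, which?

2

D must be in the same slot as Y, which can't be before 2, so D is at least 2; D's own window allows nothing later than 2.
So D is pinned to 2.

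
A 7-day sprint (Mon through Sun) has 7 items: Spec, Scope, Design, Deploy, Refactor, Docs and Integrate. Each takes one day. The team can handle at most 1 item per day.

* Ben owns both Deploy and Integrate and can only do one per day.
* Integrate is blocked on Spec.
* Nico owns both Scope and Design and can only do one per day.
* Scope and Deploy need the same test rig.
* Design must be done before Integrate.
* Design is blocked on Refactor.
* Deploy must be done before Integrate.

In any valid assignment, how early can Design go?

Tue

Precedence pushes Design to at least Tue; downstream work caps Design at Sat.
Design at Tue is achievable: Scope in Sat, Refactor in Mon, Integrate in Fri, Design in Tue, Spec in Wed, Docs in Sun, Deploy in Thu.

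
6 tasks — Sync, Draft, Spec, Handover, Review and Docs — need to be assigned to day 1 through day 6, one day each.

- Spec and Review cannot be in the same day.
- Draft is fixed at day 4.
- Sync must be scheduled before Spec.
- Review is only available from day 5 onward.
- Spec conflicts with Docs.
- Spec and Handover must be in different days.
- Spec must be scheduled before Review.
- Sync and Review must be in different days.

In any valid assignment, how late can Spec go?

day 5

Precedence pushes Spec to at least day 2; downstream work caps Spec at day 5.
Spec at day 5 is achievable: Handover in day 1; Draft in day 4; Spec in day 5; Sync in day 1; Review in day 6; Docs in day 1.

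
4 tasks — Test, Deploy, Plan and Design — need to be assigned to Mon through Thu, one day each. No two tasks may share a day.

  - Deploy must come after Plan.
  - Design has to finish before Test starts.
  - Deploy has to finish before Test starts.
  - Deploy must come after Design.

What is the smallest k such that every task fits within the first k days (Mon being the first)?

4 days

The precedence chain requires at least 3 distinct days.
With at most 1 per day and 4 tasks, at least 4 days are needed.
4 works (last occupied day: Thu): for example Plan=Tue, Design=Mon, Test=Thu, Deploy=Wed.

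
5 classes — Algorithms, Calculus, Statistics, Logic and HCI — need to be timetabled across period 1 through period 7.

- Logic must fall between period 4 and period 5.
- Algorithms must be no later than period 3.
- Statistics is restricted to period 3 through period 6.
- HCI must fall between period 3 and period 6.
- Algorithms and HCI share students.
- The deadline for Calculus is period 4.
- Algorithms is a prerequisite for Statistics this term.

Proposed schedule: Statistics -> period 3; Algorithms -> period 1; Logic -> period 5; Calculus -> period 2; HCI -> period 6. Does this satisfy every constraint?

Algorithms is a prerequisite for Statistics this term — holds.
Statistics is restricted to period 3 through period 6 — holds.
The deadline for Calculus is period 4 — holds.
Logic must fall between period 4 and period 5 — holds.
HCI must fall between period 3 and period 6 — holds.
Algorithms must be no later than period 3 — holds.
Algorithms and HCI share students — holds.

Yes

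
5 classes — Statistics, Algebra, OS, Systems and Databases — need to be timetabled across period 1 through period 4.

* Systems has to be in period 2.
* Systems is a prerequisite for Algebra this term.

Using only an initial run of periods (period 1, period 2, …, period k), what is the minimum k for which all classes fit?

3 periods

The precedence chain requires at least 2 distinct periods.
Propagating the time windows through the other constraints, Algebra can't land before period 3, so the schedule must run through at least period 3.
3 works (last occupied period: period 3): for example Statistics=period 1; Systems=period 2; Databases=period 1; OS=period 1; Algebra=period 3.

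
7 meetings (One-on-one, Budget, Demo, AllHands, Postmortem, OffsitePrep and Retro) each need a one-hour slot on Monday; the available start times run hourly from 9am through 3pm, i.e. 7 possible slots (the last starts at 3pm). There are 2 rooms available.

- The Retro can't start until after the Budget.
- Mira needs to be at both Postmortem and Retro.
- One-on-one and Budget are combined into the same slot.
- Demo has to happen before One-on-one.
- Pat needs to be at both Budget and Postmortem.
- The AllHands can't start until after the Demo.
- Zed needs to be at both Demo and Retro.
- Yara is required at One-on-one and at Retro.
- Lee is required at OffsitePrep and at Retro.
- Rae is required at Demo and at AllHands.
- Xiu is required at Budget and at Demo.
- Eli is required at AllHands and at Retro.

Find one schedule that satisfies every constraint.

Budget in 10am, AllHands in 11am, One-on-one in 10am, Postmortem in 9am, Retro in 12pm, Demo in 9am, OffsitePrep in 11am

Checking: Demo(9am) before AllHands(11am); Budget(10am) before Retro(12pm); Demo(9am) before One-on-one(10am); Budget(10am) != Postmortem(9am); OffsitePrep(11am) != Retro(12pm); Demo(9am) != AllHands(11am); AllHands(11am) != Retro(12pm); Budget(10am) != Demo(9am); One-on-one(10am) != Retro(12pm); Demo(9am) != Retro(12pm); Postmortem(9am) != Retro(12pm); One-on-one = Budget = 10am; max 2 per slot (cap 2).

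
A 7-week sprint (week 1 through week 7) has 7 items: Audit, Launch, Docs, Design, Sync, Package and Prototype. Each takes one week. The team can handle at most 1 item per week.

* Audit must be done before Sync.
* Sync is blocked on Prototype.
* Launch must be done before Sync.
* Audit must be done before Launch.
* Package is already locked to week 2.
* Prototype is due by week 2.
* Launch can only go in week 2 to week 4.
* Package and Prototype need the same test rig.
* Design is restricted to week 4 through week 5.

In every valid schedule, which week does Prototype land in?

week 1

Prototype's window is week 1–week 2.
Package is fixed at week 2, and Prototype can't share a week with Package.
So Prototype must be week 1.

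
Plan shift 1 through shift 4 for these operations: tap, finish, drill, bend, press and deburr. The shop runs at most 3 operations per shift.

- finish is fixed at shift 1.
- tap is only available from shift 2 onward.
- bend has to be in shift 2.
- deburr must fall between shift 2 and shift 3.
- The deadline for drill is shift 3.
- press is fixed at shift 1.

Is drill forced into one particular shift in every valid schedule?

drill can be shift 1 (e.g. bend -> shift 2, deburr -> shift 2, press -> shift 1, finish -> shift 1, drill -> shift 1, tap -> shift 2) or shift 2 (e.g. finish=shift 1; tap=shift 3; press=shift 1; deburr=shift 2; bend=shift 2; drill=shift 2).

No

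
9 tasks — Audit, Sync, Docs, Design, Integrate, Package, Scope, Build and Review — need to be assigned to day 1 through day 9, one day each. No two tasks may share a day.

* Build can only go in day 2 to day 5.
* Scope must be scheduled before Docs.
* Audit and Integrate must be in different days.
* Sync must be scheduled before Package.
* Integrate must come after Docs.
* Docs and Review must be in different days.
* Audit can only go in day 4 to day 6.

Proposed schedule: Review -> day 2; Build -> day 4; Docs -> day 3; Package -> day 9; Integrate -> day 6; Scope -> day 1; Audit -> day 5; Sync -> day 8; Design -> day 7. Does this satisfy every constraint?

Yes

Docs and Review must be in different days — holds.
No two tasks may share a day — holds.
Build can only go in day 2 to day 5 — holds.
Audit and Integrate must be in different days — holds.
Integrate must come after Docs — holds.
Scope must be scheduled before Docs — holds.
Audit can only go in day 4 to day 6 — holds.
Sync must be scheduled before Package — holds.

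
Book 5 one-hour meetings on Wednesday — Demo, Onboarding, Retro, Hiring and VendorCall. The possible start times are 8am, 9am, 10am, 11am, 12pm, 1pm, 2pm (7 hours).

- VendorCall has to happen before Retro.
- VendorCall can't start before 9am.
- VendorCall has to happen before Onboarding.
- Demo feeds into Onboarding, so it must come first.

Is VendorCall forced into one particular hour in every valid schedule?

VendorCall can be 9am (e.g. Hiring=8am, Demo=8am, Onboarding=10am, Retro=10am, VendorCall=9am) or 10am (e.g. Hiring in 8am, Demo in 8am, Retro in 11am, VendorCall in 10am, Onboarding in 11am).

No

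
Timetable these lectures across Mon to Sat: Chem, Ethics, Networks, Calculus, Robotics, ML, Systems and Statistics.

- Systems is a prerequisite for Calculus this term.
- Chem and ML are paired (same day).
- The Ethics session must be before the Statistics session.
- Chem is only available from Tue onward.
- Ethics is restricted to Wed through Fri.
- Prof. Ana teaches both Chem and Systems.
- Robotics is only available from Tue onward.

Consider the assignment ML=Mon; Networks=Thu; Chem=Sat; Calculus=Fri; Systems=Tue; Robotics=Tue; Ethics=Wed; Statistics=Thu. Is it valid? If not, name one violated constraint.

Chem and ML are paired (same day) — violated.
Chem is only available from Tue onward — holds.
Prof. Ana teaches both Chem and Systems — holds.
Robotics is only available from Tue onward — holds.
Systems is a prerequisite for Calculus this term — holds.
Ethics is restricted to Wed through Fri — holds.
The Ethics session must be before the Statistics session — holds.

No. Chem and ML are paired (same day) is not satisfied.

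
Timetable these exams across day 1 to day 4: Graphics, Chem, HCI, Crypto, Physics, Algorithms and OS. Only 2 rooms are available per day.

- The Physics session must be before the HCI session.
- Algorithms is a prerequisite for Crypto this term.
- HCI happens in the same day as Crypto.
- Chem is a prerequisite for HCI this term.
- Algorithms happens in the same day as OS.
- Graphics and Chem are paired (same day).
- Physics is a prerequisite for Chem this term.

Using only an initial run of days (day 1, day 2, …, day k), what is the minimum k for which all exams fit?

The precedence chain requires at least 3 distinct days.
With at most 2 per day and 7 exams, at least 4 days are needed.
4 works (last occupied day: day 4): for example Algorithms in day 3; HCI in day 4; Chem in day 2; Physics in day 1; OS in day 3; Graphics in day 2; Crypto in day 4.

4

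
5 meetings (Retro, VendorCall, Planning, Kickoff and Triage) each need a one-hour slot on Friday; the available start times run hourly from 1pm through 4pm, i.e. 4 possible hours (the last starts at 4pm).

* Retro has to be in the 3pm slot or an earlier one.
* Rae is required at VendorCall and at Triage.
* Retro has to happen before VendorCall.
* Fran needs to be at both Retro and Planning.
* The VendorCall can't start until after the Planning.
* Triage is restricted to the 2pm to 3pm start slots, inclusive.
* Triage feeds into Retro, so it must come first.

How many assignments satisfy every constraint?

Splitting on Planning: it can be 1pm (4), 2pm (4). Listing each branch's schedules as (Retro, VendorCall, Kickoff, Triage):
Planning=1pm: (3pm,4pm,1pm,2pm) (3pm,4pm,2pm,2pm) (3pm,4pm,3pm,2pm) (3pm,4pm,4pm,2pm) — 4.
Planning=2pm: (3pm,4pm,1pm,2pm) (3pm,4pm,2pm,2pm) (3pm,4pm,3pm,2pm) (3pm,4pm,4pm,2pm) — 4.
Summing: 4 + 4 = 8.

8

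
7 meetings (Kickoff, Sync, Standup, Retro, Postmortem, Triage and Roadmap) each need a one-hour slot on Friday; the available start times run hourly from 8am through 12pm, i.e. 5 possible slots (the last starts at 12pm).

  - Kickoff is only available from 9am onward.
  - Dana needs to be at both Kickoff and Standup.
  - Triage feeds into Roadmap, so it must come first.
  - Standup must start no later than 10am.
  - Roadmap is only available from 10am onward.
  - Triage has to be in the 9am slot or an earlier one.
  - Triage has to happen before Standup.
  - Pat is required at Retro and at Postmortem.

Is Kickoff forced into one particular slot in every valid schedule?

Kickoff can be 9am (e.g. Roadmap=10am; Standup=10am; Sync=8am; Postmortem=9am; Kickoff=9am; Retro=8am; Triage=8am) or 10am (e.g. Standup -> 9am, Sync -> 8am, Triage -> 8am, Roadmap -> 10am, Retro -> 8am, Kickoff -> 10am, Postmortem -> 9am).

No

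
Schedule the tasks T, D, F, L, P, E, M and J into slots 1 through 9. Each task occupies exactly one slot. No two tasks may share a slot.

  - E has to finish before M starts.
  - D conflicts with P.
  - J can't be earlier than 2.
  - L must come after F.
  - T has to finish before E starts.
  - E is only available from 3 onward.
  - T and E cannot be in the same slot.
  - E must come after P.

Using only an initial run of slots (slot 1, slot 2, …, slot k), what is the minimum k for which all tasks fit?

The precedence chain requires at least 3 distinct slots.
With at most 1 per slot and 8 tasks, at least 8 slots are needed.
Propagating the time windows through the other constraints, M can't land before 4, so the schedule must run through at least slot 4.
8 works (last occupied slot: 8): for example T=1, F=5, P=2, J=4, D=8, L=6, E=3, M=7.

8 slots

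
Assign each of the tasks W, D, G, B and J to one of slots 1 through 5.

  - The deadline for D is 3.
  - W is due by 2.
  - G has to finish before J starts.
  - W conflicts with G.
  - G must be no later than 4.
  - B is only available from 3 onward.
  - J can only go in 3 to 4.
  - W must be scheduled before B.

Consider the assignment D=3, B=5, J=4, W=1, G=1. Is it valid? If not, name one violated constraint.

No. W conflicts with G is not satisfied.

W conflicts with G — violated.
B is only available from 3 onward — holds.
W must be scheduled before B — holds.
G must be no later than 4 — holds.
J can only go in 3 to 4 — holds.
G has to finish before J starts — holds.
W is due by 2 — holds.
The deadline for D is 3 — holds.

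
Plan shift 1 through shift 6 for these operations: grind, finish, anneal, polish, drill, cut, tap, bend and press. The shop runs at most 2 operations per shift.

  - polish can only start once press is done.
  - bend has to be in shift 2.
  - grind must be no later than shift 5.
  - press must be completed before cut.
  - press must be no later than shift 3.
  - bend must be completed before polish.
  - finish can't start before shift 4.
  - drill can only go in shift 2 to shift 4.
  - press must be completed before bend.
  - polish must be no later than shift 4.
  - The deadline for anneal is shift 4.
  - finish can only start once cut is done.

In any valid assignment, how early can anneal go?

shift 1

Anneal's own window allows nothing later than shift 4.
anneal at shift 1 is achievable: polish -> shift 3; cut -> shift 3; drill -> shift 2; tap -> shift 5; anneal -> shift 1; bend -> shift 2; grind -> shift 4; press -> shift 1; finish -> shift 4.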